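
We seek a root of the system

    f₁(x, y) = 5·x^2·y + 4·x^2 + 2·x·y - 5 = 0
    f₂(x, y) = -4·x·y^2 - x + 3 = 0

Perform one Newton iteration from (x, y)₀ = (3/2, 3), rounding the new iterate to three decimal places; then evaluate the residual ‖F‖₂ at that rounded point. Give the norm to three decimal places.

19.382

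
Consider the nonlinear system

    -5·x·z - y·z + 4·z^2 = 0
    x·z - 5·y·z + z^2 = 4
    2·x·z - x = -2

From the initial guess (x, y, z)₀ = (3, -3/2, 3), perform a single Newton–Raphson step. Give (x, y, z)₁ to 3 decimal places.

(1.509, -1.115, 1.409)

At (3, -3/2, 3): F = (-4.500, 36.500, 17.000).
Jacobian J = [[-5·z, -z, -5·x - y + 8·z], [z, -5·z, x - 5·y + 2·z], [2·z - 1, 0, 2·x]].
At the point, J = [[-15.000, -3.000, 10.500], [3.000, -15.000, 16.500], [5.000, 0.000, 6.000]] (det J = 1944.000).
Solving J·Δ = −F gives Δ = (-1.491, 0.385, -1.591).
Then the next iterate is (x, y, z)₁ = (1.509, -1.115, 1.409).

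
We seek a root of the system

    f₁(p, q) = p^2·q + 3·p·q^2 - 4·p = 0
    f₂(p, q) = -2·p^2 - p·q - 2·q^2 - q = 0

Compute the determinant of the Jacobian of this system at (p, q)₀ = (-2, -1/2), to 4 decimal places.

-88.7500

J = [[2·p·q + 3·q^2 - 4, p^2 + 6·p·q], [-4·p - q, -p - 4·q - 1]].
At the point, J = [[-1.2500, 10.0000], [8.5000, 3.0000]].
det J = -88.7500.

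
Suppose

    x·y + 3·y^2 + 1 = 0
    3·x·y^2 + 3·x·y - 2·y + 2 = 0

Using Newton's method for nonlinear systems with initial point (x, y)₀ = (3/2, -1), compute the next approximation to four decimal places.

(1.2308, -0.3846)

At (3/2, -1): F = (2.5000, 4.0000).
Jacobian J = [[y, x + 6·y], [3·y^2 + 3·y, 6·x·y + 3·x - 2]].
At the point, J = [[-1.0000, -4.5000], [0.0000, -6.5000]] (det J = 6.5000).
Solving J·Δ = −F gives Δ = (-0.2692, 0.6154).
Then the next iterate is (x, y)₁ = (1.2308, -0.3846).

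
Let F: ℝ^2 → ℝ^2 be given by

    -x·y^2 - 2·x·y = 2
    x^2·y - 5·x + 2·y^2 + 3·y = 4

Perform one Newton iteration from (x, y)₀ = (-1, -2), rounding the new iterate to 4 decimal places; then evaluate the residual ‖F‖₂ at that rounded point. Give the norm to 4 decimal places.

64.5368

At (-1, -2): F = (-2.0000, 1.0000).
Jacobian J = [[-y^2 - 2·y, -2·x·y - 2·x], [2·x·y - 5, x^2 + 4·y + 3]].
At the point, J = [[0.0000, -2.0000], [-1.0000, -4.0000]] (det J = -2.0000).
Solving J·Δ = −F gives Δ = (5.0000, -1.0000).
Then the next iterate is (x, y)₁ = (4.0000, -3.0000).
Re-evaluating at (4.0000, -3.0000): F = (-14.0000, -63.0000), so ‖F‖₂ = 64.5368.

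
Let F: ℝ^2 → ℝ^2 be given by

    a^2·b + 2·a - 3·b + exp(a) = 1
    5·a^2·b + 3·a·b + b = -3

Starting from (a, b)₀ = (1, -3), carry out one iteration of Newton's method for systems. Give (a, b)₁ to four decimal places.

(1.4408, 1.5767)

At (1, -3): F = (9.718282, -24.0000).
Jacobian J = [[2·a·b + exp(a) + 2, a^2 - 3], [10·a·b + 3·b, 5·a^2 + 3·a + 1]].
At the point, J = [[-1.281718, -2.0000], [-39.0000, 9.0000]] (det J = -89.535464).
Solving J·Δ = −F gives Δ = (0.4408, 4.5767).
Then the next iterate is (a, b)₁ = (1.4408, 1.5767).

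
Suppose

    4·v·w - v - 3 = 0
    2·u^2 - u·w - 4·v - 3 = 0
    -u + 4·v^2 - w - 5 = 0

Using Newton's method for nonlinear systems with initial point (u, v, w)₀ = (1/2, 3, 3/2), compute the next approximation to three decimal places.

At (1/2, 3, 3/2): F = (12.000, -15.250, 29.000).
Jacobian J = [[0, 4·w - 1, 4·v], [4·u - w, -4, -u], [-1, 8·v, -1]].
At the point, J = [[0.000, 5.000, 12.000], [0.500, -4.000, -0.500], [-1.000, 24.000, -1.000]] (det J = 101.000).
Solving J·Δ = −F gives Δ = (29.275, -0.030, -0.988).
Then the next iterate is (u, v, w)₁ = (29.775, 2.970, 0.512).

(29.775, 2.970, 0.512)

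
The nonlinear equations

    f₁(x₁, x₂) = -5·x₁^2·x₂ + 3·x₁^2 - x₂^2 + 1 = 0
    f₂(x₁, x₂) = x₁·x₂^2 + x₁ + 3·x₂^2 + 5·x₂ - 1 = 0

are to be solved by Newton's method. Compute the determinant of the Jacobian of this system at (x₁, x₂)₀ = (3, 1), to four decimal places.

-110.0000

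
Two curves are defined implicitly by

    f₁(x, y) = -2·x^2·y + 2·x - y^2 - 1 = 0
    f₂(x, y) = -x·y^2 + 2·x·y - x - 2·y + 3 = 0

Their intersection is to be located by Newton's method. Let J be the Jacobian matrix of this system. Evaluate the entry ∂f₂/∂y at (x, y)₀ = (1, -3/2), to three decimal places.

3.000

∂f₂/∂y = -2·x·y + 2·x - 2.
At (1, -3/2) this is 3.000.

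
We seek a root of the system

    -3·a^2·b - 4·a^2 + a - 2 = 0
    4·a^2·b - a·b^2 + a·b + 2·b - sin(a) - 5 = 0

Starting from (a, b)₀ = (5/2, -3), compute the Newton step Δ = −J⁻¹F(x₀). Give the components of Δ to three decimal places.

At (5/2, -3): F = (31.750, -116.59847).
Jacobian J = [[-6·a·b - 8·a + 1, -3·a^2], [8·a·b - b^2 + b - cos(a), 4·a^2 - 2·a·b + a + 2]].
At the point, J = [[26.000, -18.750], [-71.19886, 44.500]] (det J = -177.97856).
Solving J·Δ = −F gives Δ = (-4.345, -4.332).

(-4.345, -4.332)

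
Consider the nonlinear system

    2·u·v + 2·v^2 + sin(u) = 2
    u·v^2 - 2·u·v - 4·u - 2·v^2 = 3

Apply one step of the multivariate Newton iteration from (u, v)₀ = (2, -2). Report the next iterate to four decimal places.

At (2, -2): F = (-1.090703, -3.0000).
Jacobian J = [[2·v + cos(u), 2·u + 4·v], [v^2 - 2·v - 4, 2·u·v - 2·u - 4·v]].
At the point, J = [[-4.416147, -4.0000], [4.0000, -4.0000]] (det J = 33.664587).
Solving J·Δ = −F gives Δ = (0.2269, -0.5231).
Then the next iterate is (u, v)₁ = (2.2269, -2.5231).

(2.2269, -2.5231)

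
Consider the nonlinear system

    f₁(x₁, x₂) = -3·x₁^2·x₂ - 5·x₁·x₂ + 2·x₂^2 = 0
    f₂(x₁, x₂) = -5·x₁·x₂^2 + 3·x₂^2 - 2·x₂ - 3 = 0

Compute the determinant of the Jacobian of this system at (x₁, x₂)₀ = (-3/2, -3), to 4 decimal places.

273.7500

J = [[-6·x₁·x₂ - 5·x₂, -3·x₁^2 - 5·x₁ + 4·x₂], [-5·x₂^2, -10·x₁·x₂ + 6·x₂ - 2]].
At the point, J = [[-12.0000, -11.2500], [-45.0000, -65.0000]].
det J = 273.7500.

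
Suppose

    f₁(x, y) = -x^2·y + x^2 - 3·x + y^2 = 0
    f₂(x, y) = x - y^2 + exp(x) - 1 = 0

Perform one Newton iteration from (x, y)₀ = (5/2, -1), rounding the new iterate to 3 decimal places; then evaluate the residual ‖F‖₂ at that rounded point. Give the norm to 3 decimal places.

4.366

At (5/2, -1): F = (6.000, 12.68249).
Jacobian J = [[-2·x·y + 2·x - 3, -x^2 + 2·y], [exp(x) + 1, -2·y]].
At the point, J = [[7.000, -8.250], [13.18249, 2.000]] (det J = 122.75558).
Solving J·Δ = −F gives Δ = (-0.950, -0.079).
Then the next iterate is (x, y)₁ = (1.550, -1.079).
Re-evaluating at (1.550, -1.079): F = (1.50904, 4.09723), so ‖F‖₂ = 4.366.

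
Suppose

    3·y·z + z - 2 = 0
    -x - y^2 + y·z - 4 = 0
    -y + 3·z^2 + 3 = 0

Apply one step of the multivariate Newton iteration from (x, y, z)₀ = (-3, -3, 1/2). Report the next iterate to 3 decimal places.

At (-3, -3, 1/2): F = (-6.000, -11.500, 6.750).
Jacobian J = [[0, 3·z, 3·y + 1], [-1, -2·y + z, y], [0, -1, 6·z]].
At the point, J = [[0.000, 1.500, -8.000], [-1.000, 6.500, -3.000], [0.000, -1.000, 3.000]] (det J = -3.500).
Solving J·Δ = −F gives Δ = (51.821, 10.286, 1.179).
Then the next iterate is (x, y, z)₁ = (48.821, 7.286, 1.679).

(48.821, 7.286, 1.679)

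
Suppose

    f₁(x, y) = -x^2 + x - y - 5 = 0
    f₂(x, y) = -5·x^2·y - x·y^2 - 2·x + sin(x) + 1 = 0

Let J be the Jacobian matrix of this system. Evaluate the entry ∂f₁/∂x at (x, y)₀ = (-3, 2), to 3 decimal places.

∂f₁/∂x = -2·x + 1.
At (-3, 2) this is 7.000.

7.000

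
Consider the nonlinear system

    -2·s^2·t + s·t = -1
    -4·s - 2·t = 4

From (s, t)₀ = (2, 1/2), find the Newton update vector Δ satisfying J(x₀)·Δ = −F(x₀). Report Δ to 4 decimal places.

At (2, 1/2): F = (-2.0000, -13.0000).
Jacobian J = [[-4·s·t + t, -2·s^2 + s], [-4, -2]].
At the point, J = [[-3.5000, -6.0000], [-4.0000, -2.0000]] (det J = -17.0000).
Solving J·Δ = −F gives Δ = (-4.3529, 2.2059).

(-4.3529, 2.2059)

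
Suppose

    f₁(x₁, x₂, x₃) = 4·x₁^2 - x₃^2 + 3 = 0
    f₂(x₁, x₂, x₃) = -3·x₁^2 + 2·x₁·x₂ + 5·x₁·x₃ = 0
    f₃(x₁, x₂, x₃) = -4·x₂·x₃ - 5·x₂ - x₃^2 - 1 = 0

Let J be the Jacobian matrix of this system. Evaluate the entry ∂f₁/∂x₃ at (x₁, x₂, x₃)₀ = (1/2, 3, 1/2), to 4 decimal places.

-1.0000

∂f₁/∂x₃ = -2·x₃.
At (1/2, 3, 1/2) this is -1.0000.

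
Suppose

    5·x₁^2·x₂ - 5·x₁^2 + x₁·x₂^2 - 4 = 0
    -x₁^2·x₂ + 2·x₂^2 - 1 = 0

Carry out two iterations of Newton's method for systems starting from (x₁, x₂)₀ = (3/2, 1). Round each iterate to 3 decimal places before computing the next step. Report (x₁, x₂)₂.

At (3/2, 1): F = (-2.500, -1.250).
Jacobian J = [[10·x₁·x₂ - 10·x₁ + x₂^2, 5·x₁^2 + 2·x₁·x₂], [-2·x₁·x₂, -x₁^2 + 4·x₂]].
At the point, J = [[1.000, 14.250], [-3.000, 1.750]] (det J = 44.500).
Solving J·Δ = −F gives Δ = (-0.302, 0.197).
Then the next iterate is (x₁, x₂)₁ = (1.198, 1.197).
Round to (1.198, 1.197) and repeat: F = (-0.86982, 0.14768), J = [[3.79287, 10.04403], [-2.86801, 3.35280]].
Δ = (0.106, 0.047), so (x₁, x₂)₂ = (1.304, 1.244).

(1.304, 1.244)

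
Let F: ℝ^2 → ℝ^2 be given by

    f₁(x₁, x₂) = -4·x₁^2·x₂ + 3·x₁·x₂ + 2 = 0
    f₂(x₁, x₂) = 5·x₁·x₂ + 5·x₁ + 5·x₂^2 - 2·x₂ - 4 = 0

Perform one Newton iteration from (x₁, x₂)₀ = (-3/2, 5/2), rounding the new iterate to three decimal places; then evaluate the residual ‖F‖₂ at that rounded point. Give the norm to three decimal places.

8.561

At (-3/2, 5/2): F = (-31.750, -4.000).
Jacobian J = [[-8·x₁·x₂ + 3·x₂, -4·x₁^2 + 3·x₁], [5·x₂ + 5, 5·x₁ + 10·x₂ - 2]].
At the point, J = [[37.500, -13.500], [17.500, 15.500]] (det J = 817.500).
Solving J·Δ = −F gives Δ = (0.668, -0.496).
Then the next iterate is (x₁, x₂)₁ = (-0.832, 2.004).
Re-evaluating at (-0.832, 2.004): F = (-8.55085, -0.42456), so ‖F‖₂ = 8.561.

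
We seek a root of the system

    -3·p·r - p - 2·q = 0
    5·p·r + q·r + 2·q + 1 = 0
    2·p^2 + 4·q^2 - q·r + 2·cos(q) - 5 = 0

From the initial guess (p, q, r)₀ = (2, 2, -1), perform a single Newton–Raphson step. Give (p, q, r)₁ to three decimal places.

(10.198, -3.066, 3.421)

At (2, 2, -1): F = (0.000, -7.000, 20.16771).
Jacobian J = [[-3·r - 1, -2, -3·p], [5·r, r + 2, 5·p + q], [4·p, 8·q - r - 2·sin(q), -q]].
At the point, J = [[2.000, -2.000, -6.000], [-5.000, 1.000, 12.000], [8.000, 15.18141, -2.000]] (det J = -36.91157).
Solving J·Δ = −F gives Δ = (8.198, -5.066, 4.421).
Then the next iterate is (p, q, r)₁ = (10.198, -3.066, 3.421).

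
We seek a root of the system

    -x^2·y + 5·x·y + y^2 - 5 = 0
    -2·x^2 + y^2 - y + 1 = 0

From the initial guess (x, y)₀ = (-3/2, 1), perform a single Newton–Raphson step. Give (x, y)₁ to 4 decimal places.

(-0.7500, 0.0000)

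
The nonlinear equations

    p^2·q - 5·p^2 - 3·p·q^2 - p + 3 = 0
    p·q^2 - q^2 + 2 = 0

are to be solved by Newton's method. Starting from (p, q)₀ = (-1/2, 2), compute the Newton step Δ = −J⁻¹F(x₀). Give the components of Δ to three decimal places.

(0.786, -0.143)

At (-1/2, 2): F = (8.750, -4.000).
Jacobian J = [[2·p·q - 10·p - 3·q^2 - 1, p^2 - 6·p·q], [q^2, 2·p·q - 2·q]].
At the point, J = [[-10.000, 6.250], [4.000, -6.000]] (det J = 35.000).
Solving J·Δ = −F gives Δ = (0.786, -0.143).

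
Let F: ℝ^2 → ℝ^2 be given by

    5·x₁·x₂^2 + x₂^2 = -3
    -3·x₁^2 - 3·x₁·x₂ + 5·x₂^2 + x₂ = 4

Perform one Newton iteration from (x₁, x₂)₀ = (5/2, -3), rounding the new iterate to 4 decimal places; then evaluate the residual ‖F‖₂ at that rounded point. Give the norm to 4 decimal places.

37.6292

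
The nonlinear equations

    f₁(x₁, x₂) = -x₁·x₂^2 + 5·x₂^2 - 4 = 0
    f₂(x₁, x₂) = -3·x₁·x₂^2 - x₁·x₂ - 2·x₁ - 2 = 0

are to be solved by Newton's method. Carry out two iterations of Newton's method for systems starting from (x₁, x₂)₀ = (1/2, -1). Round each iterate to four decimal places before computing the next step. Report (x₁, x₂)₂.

At (1/2, -1): F = (0.5000, -4.0000).
Jacobian J = [[-x₂^2, -2·x₁·x₂ + 10·x₂], [-3·x₂^2 - x₂ - 2, -6·x₁·x₂ - x₁]].
At the point, J = [[-1.0000, -9.0000], [-4.0000, 2.5000]] (det J = -38.5000).
Solving J·Δ = −F gives Δ = (-0.9026, 0.1558).
Then the next iterate is (x₁, x₂)₁ = (-0.4026, -0.8442).
Round to (-0.4026, -0.8442) and repeat: F = (-0.149709, -0.673908), J = [[-0.712674, -9.121750], [-3.293821, -1.636650]].
Δ = (-0.2044, -0.0004), so (x₁, x₂)₂ = (-0.6070, -0.8446).

(-0.6070, -0.8446)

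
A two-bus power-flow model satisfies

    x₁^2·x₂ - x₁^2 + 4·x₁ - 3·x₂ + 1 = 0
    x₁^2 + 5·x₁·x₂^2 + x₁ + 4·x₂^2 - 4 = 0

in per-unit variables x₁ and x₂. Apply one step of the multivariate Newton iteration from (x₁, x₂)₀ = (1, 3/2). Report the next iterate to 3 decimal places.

(0.612, 1.029)

At (1, 3/2): F = (1.000, 18.250).
Jacobian J = [[2·x₁·x₂ - 2·x₁ + 4, x₁^2 - 3], [2·x₁ + 5·x₂^2 + 1, 10·x₁·x₂ + 8·x₂]].
At the point, J = [[5.000, -2.000], [14.250, 27.000]] (det J = 163.500).
Solving J·Δ = −F gives Δ = (-0.388, -0.471).
Then the next iterate is (x₁, x₂)₁ = (0.612, 1.029).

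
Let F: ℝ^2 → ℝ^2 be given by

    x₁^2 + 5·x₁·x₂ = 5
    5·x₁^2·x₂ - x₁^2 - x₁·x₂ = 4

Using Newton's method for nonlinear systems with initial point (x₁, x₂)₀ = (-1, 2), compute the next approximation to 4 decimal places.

(-1.9423, -2.3077)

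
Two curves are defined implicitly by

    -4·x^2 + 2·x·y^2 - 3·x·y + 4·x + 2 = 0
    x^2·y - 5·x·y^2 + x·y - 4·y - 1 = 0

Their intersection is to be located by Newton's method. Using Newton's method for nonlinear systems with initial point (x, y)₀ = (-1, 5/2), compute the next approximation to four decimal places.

(-0.2609, 2.7236)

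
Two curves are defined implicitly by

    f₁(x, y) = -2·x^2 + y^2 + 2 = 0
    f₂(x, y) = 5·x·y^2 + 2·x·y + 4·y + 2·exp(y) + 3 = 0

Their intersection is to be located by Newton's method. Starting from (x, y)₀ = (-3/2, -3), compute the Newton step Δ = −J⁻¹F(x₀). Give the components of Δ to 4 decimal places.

(0.2052, 1.2885)

At (-3/2, -3): F = (6.5000, -67.400426).
Jacobian J = [[-4·x, 2·y], [5·y^2 + 2·y, 10·x·y + 2·x + 2·exp(y) + 4]].
At the point, J = [[6.0000, -6.0000], [39.0000, 46.099574]] (det J = 510.597445).
Solving J·Δ = −F gives Δ = (0.2052, 1.2885).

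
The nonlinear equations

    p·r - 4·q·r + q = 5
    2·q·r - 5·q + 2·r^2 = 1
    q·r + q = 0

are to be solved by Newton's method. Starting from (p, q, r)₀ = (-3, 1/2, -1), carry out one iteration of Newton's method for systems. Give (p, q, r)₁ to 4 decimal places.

At (-3, 1/2, -1): F = (0.5000, -2.5000, 0.0000).
Jacobian J = [[r, -4·r + 1, p - 4·q], [0, 2·r - 5, 2·q + 4·r], [0, r + 1, q]].
At the point, J = [[-1.0000, 5.0000, -5.0000], [0.0000, -7.0000, -3.0000], [0.0000, 0.0000, 0.5000]] (det J = 3.5000).
Solving J·Δ = −F gives Δ = (-1.2857, -0.3571, 0.0000).
Then the next iterate is (p, q, r)₁ = (-4.2857, 0.1429, -1.0000).

(-4.2857, 0.1429, -1.0000)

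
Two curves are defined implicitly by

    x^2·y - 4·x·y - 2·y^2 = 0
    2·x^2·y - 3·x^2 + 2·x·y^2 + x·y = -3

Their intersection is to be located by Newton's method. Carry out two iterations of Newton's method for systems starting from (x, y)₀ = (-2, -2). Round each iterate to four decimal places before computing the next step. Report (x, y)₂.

At (-2, -2): F = (-32.0000, -37.0000).
Jacobian J = [[2·x·y - 4·y, x^2 - 4·x - 4·y], [4·x·y - 6·x + 2·y^2 + y, 2·x^2 + 4·x·y + x]].
At the point, J = [[16.0000, 20.0000], [34.0000, 22.0000]] (det J = -328.0000).
Solving J·Δ = −F gives Δ = (0.1098, 1.5122).
Then the next iterate is (x, y)₁ = (-1.8902, -0.4878).
Round to (-1.8902, -0.4878) and repeat: F = (-5.906895, -11.181749), J = [[3.795279, 13.084856], [15.017456, 8.943670]].
Δ = (0.5751, 0.2846), so (x, y)₂ = (-1.3151, -0.2032).

(-1.3151, -0.2032)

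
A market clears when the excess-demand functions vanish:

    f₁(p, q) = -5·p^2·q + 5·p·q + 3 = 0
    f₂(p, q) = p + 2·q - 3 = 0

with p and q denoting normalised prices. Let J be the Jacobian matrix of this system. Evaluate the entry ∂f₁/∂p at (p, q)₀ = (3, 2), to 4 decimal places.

-50.0000

∂f₁/∂p = -10·p·q + 5·q.
At (3, 2) this is -50.0000.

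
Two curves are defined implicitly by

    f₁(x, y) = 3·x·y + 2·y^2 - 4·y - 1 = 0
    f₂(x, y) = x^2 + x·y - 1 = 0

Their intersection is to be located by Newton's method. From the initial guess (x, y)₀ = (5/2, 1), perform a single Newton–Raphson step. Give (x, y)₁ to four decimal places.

(1.2500, 0.9000)

At (5/2, 1): F = (4.5000, 7.7500).
Jacobian J = [[3·y, 3·x + 4·y - 4], [2·x + y, x]].
At the point, J = [[3.0000, 7.5000], [6.0000, 2.5000]] (det J = -37.5000).
Solving J·Δ = −F gives Δ = (-1.2500, -0.1000).
Then the next iterate is (x, y)₁ = (1.2500, 0.9000).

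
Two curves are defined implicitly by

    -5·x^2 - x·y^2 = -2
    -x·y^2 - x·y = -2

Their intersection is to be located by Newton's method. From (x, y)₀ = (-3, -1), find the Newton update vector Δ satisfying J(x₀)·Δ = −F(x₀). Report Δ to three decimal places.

(1.517, 0.667)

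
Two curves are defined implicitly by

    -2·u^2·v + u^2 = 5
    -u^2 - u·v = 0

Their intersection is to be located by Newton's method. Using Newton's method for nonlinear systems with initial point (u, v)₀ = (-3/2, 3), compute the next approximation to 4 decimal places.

At (-3/2, 3): F = (-16.2500, 2.2500).
Jacobian J = [[-4·u·v + 2·u, -2·u^2], [-2·u - v, -u]].
At the point, J = [[15.0000, -4.5000], [0.0000, 1.5000]] (det J = 22.5000).
Solving J·Δ = −F gives Δ = (0.6333, -1.5000).
Then the next iterate is (u, v)₁ = (-0.8667, 1.5000).

(-0.8667, 1.5000)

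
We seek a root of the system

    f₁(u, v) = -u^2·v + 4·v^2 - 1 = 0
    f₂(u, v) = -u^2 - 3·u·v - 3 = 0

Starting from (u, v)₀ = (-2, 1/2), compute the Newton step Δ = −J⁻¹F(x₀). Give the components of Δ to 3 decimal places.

(1.000, 0.250)

At (-2, 1/2): F = (-2.000, -4.000).
Jacobian J = [[-2·u·v, -u^2 + 8·v], [-2·u - 3·v, -3·u]].
At the point, J = [[2.000, 0.000], [2.500, 6.000]] (det J = 12.000).
Solving J·Δ = −F gives Δ = (1.000, 0.250).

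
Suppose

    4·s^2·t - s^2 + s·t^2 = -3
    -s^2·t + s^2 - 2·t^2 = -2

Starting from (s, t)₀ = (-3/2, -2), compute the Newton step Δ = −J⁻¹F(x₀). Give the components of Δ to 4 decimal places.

At (-3/2, -2): F = (-23.2500, 0.7500).
Jacobian J = [[8·s·t - 2·s + t^2, 4·s^2 + 2·s·t], [-2·s·t + 2·s, -s^2 - 4·t]].
At the point, J = [[31.0000, 15.0000], [-9.0000, 5.7500]] (det J = 313.2500).
Solving J·Δ = −F gives Δ = (0.4627, 0.5938).

(0.4627, 0.5938)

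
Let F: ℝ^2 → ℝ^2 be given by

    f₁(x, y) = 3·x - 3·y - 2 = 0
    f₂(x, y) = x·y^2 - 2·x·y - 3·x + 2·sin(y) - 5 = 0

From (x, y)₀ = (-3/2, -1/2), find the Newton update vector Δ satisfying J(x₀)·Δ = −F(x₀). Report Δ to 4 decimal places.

(3.0541, 1.3874)

At (-3/2, -1/2): F = (-5.0000, -3.333851).
Jacobian J = [[3, -3], [y^2 - 2·y - 3, 2·x·y - 2·x + 2·cos(y)]].
At the point, J = [[3.0000, -3.0000], [-1.7500, 6.255165]] (det J = 13.515495).
Solving J·Δ = −F gives Δ = (3.0541, 1.3874).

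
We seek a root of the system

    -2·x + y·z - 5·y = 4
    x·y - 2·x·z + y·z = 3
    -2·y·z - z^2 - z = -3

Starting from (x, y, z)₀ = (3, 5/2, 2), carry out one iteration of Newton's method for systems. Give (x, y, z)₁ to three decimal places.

(-3.628, 0.626, 1.449)

At (3, 5/2, 2): F = (-17.500, -2.500, -13.000).
Jacobian J = [[-2, z - 5, y], [y - 2·z, x + z, -2·x + y], [0, -2·z, -2·y - 2·z - 1]].
At the point, J = [[-2.000, -3.000, 2.500], [-1.500, 5.000, -3.500], [0.000, -4.000, -10.000]] (det J = 188.000).
Solving J·Δ = −F gives Δ = (-6.628, -1.874, -0.551).
Then the next iterate is (x, y, z)₁ = (-3.628, 0.626, 1.449).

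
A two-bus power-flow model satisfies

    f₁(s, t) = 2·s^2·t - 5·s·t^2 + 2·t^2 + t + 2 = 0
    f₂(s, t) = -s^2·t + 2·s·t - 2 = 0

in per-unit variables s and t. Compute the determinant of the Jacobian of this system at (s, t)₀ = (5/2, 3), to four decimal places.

-426.7500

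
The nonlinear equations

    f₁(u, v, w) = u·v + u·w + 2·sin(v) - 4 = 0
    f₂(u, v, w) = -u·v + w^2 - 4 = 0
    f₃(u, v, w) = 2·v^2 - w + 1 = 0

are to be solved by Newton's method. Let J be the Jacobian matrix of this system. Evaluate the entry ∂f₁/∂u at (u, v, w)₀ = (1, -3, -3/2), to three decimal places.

-4.500

∂f₁/∂u = v + w.
At (1, -3, -3/2) this is -4.500.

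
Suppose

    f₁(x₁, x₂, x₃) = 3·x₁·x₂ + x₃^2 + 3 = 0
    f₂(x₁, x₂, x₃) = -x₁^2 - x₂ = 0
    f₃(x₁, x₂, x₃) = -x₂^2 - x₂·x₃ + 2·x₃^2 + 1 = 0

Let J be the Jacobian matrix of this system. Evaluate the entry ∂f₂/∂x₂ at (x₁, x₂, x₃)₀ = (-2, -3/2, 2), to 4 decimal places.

∂f₂/∂x₂ = -1.
At (-2, -3/2, 2) this is -1.0000.

-1.0000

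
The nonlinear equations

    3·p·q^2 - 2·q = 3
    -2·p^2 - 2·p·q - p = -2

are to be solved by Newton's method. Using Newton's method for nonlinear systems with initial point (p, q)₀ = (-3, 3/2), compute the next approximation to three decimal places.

At (-3, 3/2): F = (-26.250, -4.000).
Jacobian J = [[3·q^2, 6·p·q - 2], [-4·p - 2·q - 1, -2·p]].
At the point, J = [[6.750, -29.000], [8.000, 6.000]] (det J = 272.500).
Solving J·Δ = −F gives Δ = (1.004, -0.672).
Then the next iterate is (p, q)₁ = (-1.996, 0.828).

(-1.996, 0.828)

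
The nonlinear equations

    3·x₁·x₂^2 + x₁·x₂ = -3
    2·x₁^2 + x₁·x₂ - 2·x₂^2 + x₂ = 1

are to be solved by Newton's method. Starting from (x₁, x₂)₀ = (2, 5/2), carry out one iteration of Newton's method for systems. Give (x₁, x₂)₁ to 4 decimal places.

(1.2109, 1.6021)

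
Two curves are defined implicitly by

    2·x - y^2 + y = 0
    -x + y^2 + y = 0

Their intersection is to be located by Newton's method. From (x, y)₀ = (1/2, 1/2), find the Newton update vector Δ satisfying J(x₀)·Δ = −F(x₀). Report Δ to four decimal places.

At (1/2, 1/2): F = (1.2500, 0.2500).
Jacobian J = [[2, -2·y + 1], [-1, 2·y + 1]].
At the point, J = [[2.0000, 0.0000], [-1.0000, 2.0000]] (det J = 4.0000).
Solving J·Δ = −F gives Δ = (-0.6250, -0.4375).

(-0.6250, -0.4375)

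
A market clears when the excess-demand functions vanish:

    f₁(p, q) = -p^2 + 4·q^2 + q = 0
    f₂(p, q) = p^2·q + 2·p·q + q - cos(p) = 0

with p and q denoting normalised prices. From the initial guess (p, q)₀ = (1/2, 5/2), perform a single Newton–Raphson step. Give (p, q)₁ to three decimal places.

At (1/2, 5/2): F = (27.250, 4.74742).
Jacobian J = [[-2·p, 8·q + 1], [2·p·q + 2·q + sin(p), p^2 + 2·p + 1]].
At the point, J = [[-1.000, 21.000], [7.97943, 2.250]] (det J = -169.81794).
Solving J·Δ = −F gives Δ = (-0.226, -1.308).
Then the next iterate is (p, q)₁ = (0.274, 1.192).

(0.274, 1.192)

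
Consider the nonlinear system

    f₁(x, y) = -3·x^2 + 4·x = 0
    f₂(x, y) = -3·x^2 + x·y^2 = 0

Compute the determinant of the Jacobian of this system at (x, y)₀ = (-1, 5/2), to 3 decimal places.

-50.000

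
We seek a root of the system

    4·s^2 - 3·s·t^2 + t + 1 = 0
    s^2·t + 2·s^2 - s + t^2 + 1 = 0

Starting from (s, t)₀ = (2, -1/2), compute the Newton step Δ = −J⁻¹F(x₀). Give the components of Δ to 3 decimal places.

(-0.767, -0.471)

At (2, -1/2): F = (15.000, 5.250).
Jacobian J = [[8·s - 3·t^2, -6·s·t + 1], [2·s·t + 4·s - 1, s^2 + 2·t]].
At the point, J = [[15.250, 7.000], [5.000, 3.000]] (det J = 10.750).
Solving J·Δ = −F gives Δ = (-0.767, -0.471).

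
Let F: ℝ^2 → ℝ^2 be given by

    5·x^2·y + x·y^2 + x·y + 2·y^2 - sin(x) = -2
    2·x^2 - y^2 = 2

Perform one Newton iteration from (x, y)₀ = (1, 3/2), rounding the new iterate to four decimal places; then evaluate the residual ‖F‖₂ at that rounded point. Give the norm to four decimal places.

4.6722

At (1, 3/2): F = (16.908529, -2.2500).
Jacobian J = [[10·x·y + y^2 + y - cos(x), 5·x^2 + 2·x·y + x + 4·y], [4·x, -2·y]].
At the point, J = [[18.209698, 15.0000], [4.0000, -3.0000]] (det J = -114.629093).
Solving J·Δ = −F gives Δ = (-0.1481, -0.9475).
Then the next iterate is (x, y)₁ = (0.8519, 0.5525).
Re-evaluating at (0.8519, 0.5525): F = (4.593541, -0.853789), so ‖F‖₂ = 4.6722.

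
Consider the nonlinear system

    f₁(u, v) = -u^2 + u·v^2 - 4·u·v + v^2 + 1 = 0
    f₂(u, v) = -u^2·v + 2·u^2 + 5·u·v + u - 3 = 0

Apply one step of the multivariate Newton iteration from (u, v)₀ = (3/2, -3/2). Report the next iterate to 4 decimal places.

(1.4460, -0.5303)

At (3/2, -3/2): F = (13.3750, -4.8750).
Jacobian J = [[-2·u + v^2 - 4·v, 2·u·v - 4·u + 2·v], [-2·u·v + 4·u + 5·v + 1, -u^2 + 5·u]].
At the point, J = [[5.2500, -13.5000], [4.0000, 5.2500]] (det J = 81.5625).
Solving J·Δ = −F gives Δ = (-0.0540, 0.9697).
Then the next iterate is (u, v)₁ = (1.4460, -0.5303).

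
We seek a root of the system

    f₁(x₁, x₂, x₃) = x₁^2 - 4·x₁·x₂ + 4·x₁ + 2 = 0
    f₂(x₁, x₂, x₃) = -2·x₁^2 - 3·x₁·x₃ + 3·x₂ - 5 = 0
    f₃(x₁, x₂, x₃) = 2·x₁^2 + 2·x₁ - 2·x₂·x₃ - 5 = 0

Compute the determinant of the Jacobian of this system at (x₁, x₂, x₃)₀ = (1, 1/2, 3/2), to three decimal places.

58.000

J = [[2·x₁ - 4·x₂ + 4, -4·x₁, 0], [-4·x₁ - 3·x₃, 3, -3·x₁], [4·x₁ + 2, -2·x₃, -2·x₂]].
At the point, J = [[4.000, -4.000, 0.000], [-8.500, 3.000, -3.000], [6.000, -3.000, -1.000]].
det J = 58.000.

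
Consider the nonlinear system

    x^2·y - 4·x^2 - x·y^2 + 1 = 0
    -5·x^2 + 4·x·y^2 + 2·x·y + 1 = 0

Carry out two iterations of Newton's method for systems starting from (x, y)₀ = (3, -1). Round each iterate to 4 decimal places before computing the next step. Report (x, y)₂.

(0.8446, -0.7296)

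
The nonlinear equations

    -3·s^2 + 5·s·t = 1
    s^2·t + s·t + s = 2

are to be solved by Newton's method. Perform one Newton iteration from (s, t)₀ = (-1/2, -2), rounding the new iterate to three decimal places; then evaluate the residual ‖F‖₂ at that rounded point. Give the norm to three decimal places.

At (-1/2, -2): F = (3.250, -2.000).
Jacobian J = [[-6·s + 5·t, 5·s], [2·s·t + t + 1, s^2 + s]].
At the point, J = [[-7.000, -2.500], [1.000, -0.250]] (det J = 4.250).
Solving J·Δ = −F gives Δ = (1.368, -2.529).
Then the next iterate is (s, t)₁ = (0.868, -4.529).
Re-evaluating at (0.868, -4.529): F = (-22.91613, -8.47543), so ‖F‖₂ = 24.433.

24.433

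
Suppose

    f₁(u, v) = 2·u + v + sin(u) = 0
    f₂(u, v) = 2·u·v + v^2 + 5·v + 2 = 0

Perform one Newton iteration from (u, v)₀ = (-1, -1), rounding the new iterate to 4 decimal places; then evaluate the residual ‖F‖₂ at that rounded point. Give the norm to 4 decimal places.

5.7317

At (-1, -1): F = (-3.841471, 0.0000).
Jacobian J = [[cos(u) + 2, 1], [2·v, 2·u + 2·v + 5]].
At the point, J = [[2.540302, 1.0000], [-2.0000, 1.0000]] (det J = 4.540302).
Solving J·Δ = −F gives Δ = (0.8461, 1.6922).
Then the next iterate is (u, v)₁ = (-0.1539, 0.6922).
Re-evaluating at (-0.1539, 0.6922): F = (0.231107, 5.727082), so ‖F‖₂ = 5.7317.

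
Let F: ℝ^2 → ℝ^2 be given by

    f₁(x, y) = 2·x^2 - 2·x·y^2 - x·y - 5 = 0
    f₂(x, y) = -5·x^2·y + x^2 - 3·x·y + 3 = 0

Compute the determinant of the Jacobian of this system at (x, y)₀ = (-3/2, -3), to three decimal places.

-501.750

J = [[4·x - 2·y^2 - y, -4·x·y - x], [-10·x·y + 2·x - 3·y, -5·x^2 - 3·x]].
At the point, J = [[-21.000, -16.500], [-39.000, -6.750]].
det J = -501.750.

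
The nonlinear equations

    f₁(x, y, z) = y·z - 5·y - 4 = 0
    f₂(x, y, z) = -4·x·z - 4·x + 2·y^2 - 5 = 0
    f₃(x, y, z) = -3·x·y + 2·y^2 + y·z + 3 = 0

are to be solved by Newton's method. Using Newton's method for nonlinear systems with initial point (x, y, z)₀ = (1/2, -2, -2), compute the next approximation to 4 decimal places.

(3.0417, 3.1667, -15.0833)

At (1/2, -2, -2): F = (10.0000, 5.0000, 18.0000).
Jacobian J = [[0, z - 5, y], [-4·z - 4, 4·y, -4·x], [-3·y, -3·x + 4·y + z, y]].
At the point, J = [[0.0000, -7.0000, -2.0000], [4.0000, -8.0000, -2.0000], [6.0000, -11.5000, -2.0000]] (det J = 24.0000).
Solving J·Δ = −F gives Δ = (2.5417, 5.1667, -13.0833).
Then the next iterate is (x, y, z)₁ = (3.0417, 3.1667, -15.0833).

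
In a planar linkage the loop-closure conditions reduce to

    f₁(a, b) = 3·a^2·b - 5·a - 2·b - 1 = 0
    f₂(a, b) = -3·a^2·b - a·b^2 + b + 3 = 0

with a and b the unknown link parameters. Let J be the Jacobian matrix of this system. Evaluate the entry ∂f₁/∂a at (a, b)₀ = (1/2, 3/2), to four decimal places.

-0.5000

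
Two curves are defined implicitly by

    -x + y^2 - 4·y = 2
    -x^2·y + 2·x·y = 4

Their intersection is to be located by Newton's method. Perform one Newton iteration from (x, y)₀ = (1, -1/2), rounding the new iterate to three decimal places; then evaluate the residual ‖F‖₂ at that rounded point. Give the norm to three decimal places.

2162.345

At (1, -1/2): F = (-0.750, -4.500).
Jacobian J = [[-1, 2·y - 4], [-2·x·y + 2·y, -x^2 + 2·x]].
At the point, J = [[-1.000, -5.000], [0.000, 1.000]] (det J = -1.000).
Solving J·Δ = −F gives Δ = (-23.250, 4.500).
Then the next iterate is (x, y)₁ = (-22.250, 4.000).
Re-evaluating at (-22.250, 4.000): F = (20.250, -2162.250), so ‖F‖₂ = 2162.345.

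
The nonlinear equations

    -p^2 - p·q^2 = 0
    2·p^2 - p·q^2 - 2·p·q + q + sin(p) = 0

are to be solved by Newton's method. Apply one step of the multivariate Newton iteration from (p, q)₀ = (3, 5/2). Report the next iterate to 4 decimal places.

At (3, 5/2): F = (-27.7500, -13.108880).
Jacobian J = [[-2·p - q^2, -2·p·q], [4·p - q^2 - 2·q + cos(p), -2·p·q - 2·p + 1]].
At the point, J = [[-12.2500, -15.0000], [-0.239992, -20.0000]] (det J = 241.400113).
Solving J·Δ = −F gives Δ = (-1.4845, -0.6376).
Then the next iterate is (p, q)₁ = (1.5155, 1.8624).

(1.5155, 1.8624)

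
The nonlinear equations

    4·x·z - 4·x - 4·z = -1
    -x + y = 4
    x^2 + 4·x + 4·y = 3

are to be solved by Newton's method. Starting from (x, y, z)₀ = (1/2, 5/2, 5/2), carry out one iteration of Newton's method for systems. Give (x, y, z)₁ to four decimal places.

At (1/2, 5/2, 5/2): F = (-6.0000, -2.0000, 9.2500).
Jacobian J = [[4·z - 4, 0, 4·x - 4], [-1, 1, 0], [2·x + 4, 4, 0]].
At the point, J = [[6.0000, 0.0000, -2.0000], [-1.0000, 1.0000, 0.0000], [5.0000, 4.0000, 0.0000]] (det J = 18.0000).
Solving J·Δ = −F gives Δ = (-1.9167, 0.0833, -8.7500).
Then the next iterate is (x, y, z)₁ = (-1.4167, 2.5833, -6.2500).

(-1.4167, 2.5833, -6.2500)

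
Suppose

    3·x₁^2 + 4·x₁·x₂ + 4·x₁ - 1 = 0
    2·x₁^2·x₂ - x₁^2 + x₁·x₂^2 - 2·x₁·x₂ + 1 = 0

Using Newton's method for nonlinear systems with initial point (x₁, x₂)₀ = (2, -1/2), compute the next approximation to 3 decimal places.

(1.195, -0.966)

At (2, -1/2): F = (15.000, -4.500).
Jacobian J = [[6·x₁ + 4·x₂ + 4, 4·x₁], [4·x₁·x₂ - 2·x₁ + x₂^2 - 2·x₂, 2·x₁^2 + 2·x₁·x₂ - 2·x₁]].
At the point, J = [[14.000, 8.000], [-6.750, 2.000]] (det J = 82.000).
Solving J·Δ = −F gives Δ = (-0.805, -0.466).
Then the next iterate is (x₁, x₂)₁ = (1.195, -0.966).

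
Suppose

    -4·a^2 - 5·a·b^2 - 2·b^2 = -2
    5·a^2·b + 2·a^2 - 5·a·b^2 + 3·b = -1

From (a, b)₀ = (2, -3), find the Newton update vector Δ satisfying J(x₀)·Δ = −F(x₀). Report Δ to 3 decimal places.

(-0.351, 1.397)

At (2, -3): F = (-122.000, -150.000).
Jacobian J = [[-8·a - 5·b^2, -10·a·b - 4·b], [10·a·b + 4·a - 5·b^2, 5·a^2 - 10·a·b + 3]].
At the point, J = [[-61.000, 72.000], [-97.000, 83.000]] (det J = 1921.000).
Solving J·Δ = −F gives Δ = (-0.351, 1.397).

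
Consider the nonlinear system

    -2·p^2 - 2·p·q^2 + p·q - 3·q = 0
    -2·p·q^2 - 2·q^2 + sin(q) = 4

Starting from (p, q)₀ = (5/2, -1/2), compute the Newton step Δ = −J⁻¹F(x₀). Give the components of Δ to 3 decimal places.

(-0.928, 0.732)

At (5/2, -1/2): F = (-13.500, -6.22943).
Jacobian J = [[-4·p - 2·q^2 + q, -4·p·q + p - 3], [-2·q^2, -4·p·q - 4·q + cos(q)]].
At the point, J = [[-11.000, 4.500], [-0.500, 7.87758]] (det J = -84.40341).
Solving J·Δ = −F gives Δ = (-0.928, 0.732).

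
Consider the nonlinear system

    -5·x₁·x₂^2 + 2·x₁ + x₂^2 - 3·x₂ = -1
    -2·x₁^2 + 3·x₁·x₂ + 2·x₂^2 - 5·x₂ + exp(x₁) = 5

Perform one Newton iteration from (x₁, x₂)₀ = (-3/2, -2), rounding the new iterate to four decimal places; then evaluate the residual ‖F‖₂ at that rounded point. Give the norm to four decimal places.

9.4037

At (-3/2, -2): F = (38.0000, 17.723130).
Jacobian J = [[-5·x₂^2 + 2, -10·x₁·x₂ + 2·x₂ - 3], [-4·x₁ + 3·x₂ + exp(x₁), 3·x₁ + 4·x₂ - 5]].
At the point, J = [[-18.0000, -37.0000], [0.223130, -17.5000]] (det J = 323.255816).
Solving J·Δ = −F gives Δ = (0.0286, 1.0131).
Then the next iterate is (x₁, x₂)₁ = (-1.4714, -0.9869).
Re-evaluating at (-1.4714, -0.9869): F = (9.157381, 2.138385), so ‖F‖₂ = 9.4037.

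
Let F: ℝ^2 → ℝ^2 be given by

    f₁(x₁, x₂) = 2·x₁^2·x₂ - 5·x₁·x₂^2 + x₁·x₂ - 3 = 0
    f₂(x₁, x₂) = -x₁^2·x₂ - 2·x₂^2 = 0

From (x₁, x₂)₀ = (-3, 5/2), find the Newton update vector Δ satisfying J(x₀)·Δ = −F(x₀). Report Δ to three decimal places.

(3.051, 0.567)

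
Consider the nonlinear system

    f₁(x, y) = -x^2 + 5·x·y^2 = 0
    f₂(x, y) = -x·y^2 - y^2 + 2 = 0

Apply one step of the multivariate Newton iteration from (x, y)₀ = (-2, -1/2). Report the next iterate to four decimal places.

(-7.8182, 3.2045)

At (-2, -1/2): F = (-6.5000, 2.2500).
Jacobian J = [[-2·x + 5·y^2, 10·x·y], [-y^2, -2·x·y - 2·y]].
At the point, J = [[5.2500, 10.0000], [-0.2500, -1.0000]] (det J = -2.7500).
Solving J·Δ = −F gives Δ = (-5.8182, 3.7045).
Then the next iterate is (x, y)₁ = (-7.8182, 3.2045).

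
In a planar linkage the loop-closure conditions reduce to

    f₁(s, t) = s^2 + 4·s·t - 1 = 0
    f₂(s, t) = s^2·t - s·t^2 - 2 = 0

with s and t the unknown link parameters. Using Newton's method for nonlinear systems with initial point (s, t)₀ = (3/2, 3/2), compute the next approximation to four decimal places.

(1.1722, 0.2833)

At (3/2, 3/2): F = (10.2500, -2.0000).
Jacobian J = [[2·s + 4·t, 4·s], [2·s·t - t^2, s^2 - 2·s·t]].
At the point, J = [[9.0000, 6.0000], [2.2500, -2.2500]] (det J = -33.7500).
Solving J·Δ = −F gives Δ = (-0.3278, -1.2167).
Then the next iterate is (s, t)₁ = (1.1722, 0.2833).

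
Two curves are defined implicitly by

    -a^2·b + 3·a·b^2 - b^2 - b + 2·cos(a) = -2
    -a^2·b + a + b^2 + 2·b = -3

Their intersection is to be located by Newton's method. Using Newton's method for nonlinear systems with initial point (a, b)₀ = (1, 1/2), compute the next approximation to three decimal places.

(2.335, -1.875)

At (1, 1/2): F = (2.58060, 4.750).
Jacobian J = [[-2·a·b + 3·b^2 - 2·sin(a), -a^2 + 6·a·b - 2·b - 1], [-2·a·b + 1, -a^2 + 2·b + 2]].
At the point, J = [[-1.93294, 0.000], [0.000, 2.000]] (det J = -3.86588).
Solving J·Δ = −F gives Δ = (1.335, -2.375).
Then the next iterate is (a, b)₁ = (2.335, -1.875).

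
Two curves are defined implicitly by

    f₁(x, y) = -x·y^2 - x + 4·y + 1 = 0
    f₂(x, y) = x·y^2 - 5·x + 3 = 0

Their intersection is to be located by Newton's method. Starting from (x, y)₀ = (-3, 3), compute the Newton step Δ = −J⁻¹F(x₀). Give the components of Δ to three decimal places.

(6.261, 0.891)

At (-3, 3): F = (43.000, -9.000).
Jacobian J = [[-y^2 - 1, -2·x·y + 4], [y^2 - 5, 2·x·y]].
At the point, J = [[-10.000, 22.000], [4.000, -18.000]] (det J = 92.000).
Solving J·Δ = −F gives Δ = (6.261, 0.891).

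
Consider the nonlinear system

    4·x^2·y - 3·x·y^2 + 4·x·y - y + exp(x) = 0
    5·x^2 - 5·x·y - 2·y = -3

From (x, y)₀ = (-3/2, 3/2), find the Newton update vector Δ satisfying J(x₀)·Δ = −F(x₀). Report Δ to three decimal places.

(1.115, 0.472)

At (-3/2, 3/2): F = (13.34813, 22.500).
Jacobian J = [[8·x·y - 3·y^2 + 4·y + exp(x), 4·x^2 - 6·x·y + 4·x - 1], [10·x - 5·y, -5·x - 2]].
At the point, J = [[-18.52687, 15.500], [-22.500, 5.500]] (det J = 246.85222).
Solving J·Δ = −F gives Δ = (1.115, 0.472).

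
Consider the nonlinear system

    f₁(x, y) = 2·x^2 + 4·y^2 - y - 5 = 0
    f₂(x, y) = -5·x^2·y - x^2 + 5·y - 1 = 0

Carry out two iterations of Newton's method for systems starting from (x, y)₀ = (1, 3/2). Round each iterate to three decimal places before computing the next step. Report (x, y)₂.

(0.833, 1.085)

At (1, 3/2): F = (4.500, -2.000).
Jacobian J = [[4·x, 8·y - 1], [-10·x·y - 2·x, -5·x^2 + 5]].
At the point, J = [[4.000, 11.000], [-17.000, 0.000]] (det J = 187.000).
Solving J·Δ = −F gives Δ = (-0.118, -0.366).
Then the next iterate is (x, y)₁ = (0.882, 1.134).
Round to (0.882, 1.134) and repeat: F = (0.56567, -0.51875), J = [[3.528, 8.072], [-11.76588, 1.11038]].
Δ = (-0.049, -0.049), so (x, y)₂ = (0.833, 1.085).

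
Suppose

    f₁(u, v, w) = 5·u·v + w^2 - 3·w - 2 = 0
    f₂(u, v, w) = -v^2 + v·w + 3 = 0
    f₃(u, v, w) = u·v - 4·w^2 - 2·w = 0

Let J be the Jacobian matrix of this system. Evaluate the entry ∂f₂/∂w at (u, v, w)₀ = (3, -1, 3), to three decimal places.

-1.000

∂f₂/∂w = v.
At (3, -1, 3) this is -1.000.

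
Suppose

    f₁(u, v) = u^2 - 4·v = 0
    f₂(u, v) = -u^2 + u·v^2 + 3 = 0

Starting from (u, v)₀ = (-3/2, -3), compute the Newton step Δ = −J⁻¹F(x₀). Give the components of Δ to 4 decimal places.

(-3.6786, 6.3214)

At (-3/2, -3): F = (14.2500, -12.7500).
Jacobian J = [[2·u, -4], [-2·u + v^2, 2·u·v]].
At the point, J = [[-3.0000, -4.0000], [12.0000, 9.0000]] (det J = 21.0000).
Solving J·Δ = −F gives Δ = (-3.6786, 6.3214).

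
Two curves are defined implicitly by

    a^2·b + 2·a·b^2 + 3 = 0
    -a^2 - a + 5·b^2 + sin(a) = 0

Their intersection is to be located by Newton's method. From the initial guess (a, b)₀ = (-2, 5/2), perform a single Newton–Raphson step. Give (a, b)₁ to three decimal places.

At (-2, 5/2): F = (-12.000, 28.34070).
Jacobian J = [[2·a·b + 2·b^2, a^2 + 4·a·b], [-2·a + cos(a) - 1, 10·b]].
At the point, J = [[2.500, -16.000], [2.58385, 25.000]] (det J = 103.84165).
Solving J·Δ = −F gives Δ = (-1.478, -0.981).
Then the next iterate is (a, b)₁ = (-3.478, 1.519).

(-3.478, 1.519)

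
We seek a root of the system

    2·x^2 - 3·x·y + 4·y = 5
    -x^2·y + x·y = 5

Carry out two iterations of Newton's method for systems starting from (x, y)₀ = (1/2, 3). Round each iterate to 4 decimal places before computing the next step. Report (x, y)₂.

(5.7025, 7.9129)

At (1/2, 3): F = (3.0000, -4.2500).
Jacobian J = [[4·x - 3·y, -3·x + 4], [-2·x·y + y, -x^2 + x]].
At the point, J = [[-7.0000, 2.5000], [0.0000, 0.2500]] (det J = -1.7500).
Solving J·Δ = −F gives Δ = (6.5000, 17.0000).
Then the next iterate is (x, y)₁ = (7.0000, 20.0000).
Round to (7.0000, 20.0000) and repeat: F = (-247.0000, -845.0000), J = [[-32.0000, -17.0000], [-260.0000, -42.0000]].
Δ = (-1.2975, -12.0871), so (x, y)₂ = (5.7025, 7.9129).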